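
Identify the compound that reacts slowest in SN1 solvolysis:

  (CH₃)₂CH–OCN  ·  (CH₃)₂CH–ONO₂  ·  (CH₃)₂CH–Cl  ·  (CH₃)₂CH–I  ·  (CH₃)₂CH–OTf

(CH₃)₂CH–OCN

Identical carbon frameworks mean the comparison reduces to leaving-group quality.
Rank by basicity of the departing species: weakest base leaves most easily.
(CH₃)₂CH–OTf loses OTf⁻: pKₐ(CF₃SO₃H (triflic acid)) ≈ -14
(CH₃)₂CH–I loses I⁻: pKₐ(HI) ≈ -10
(CH₃)₂CH–Cl loses Cl⁻: pKₐ(HCl) ≈ -7
(CH₃)₂CH–ONO₂ loses NO₃⁻: pKₐ(HNO₃) ≈ -1.3
(CH₃)₂CH–OCN loses NCO⁻: pKₐ(HOCN) ≈ 3.5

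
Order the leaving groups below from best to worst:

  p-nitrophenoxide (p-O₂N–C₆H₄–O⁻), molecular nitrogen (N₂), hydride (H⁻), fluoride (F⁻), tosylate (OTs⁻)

molecular nitrogen (N₂): no meaningful conjugate acid; N₂ departs as an exceptionally stable neutral molecule
tosylate (OTs⁻): pKₐ(p-CH₃C₆H₄SO₃H (TsOH)) ≈ -2.8
fluoride (F⁻): pKₐ(HF) ≈ 3.2
p-nitrophenoxide (p-O₂N–C₆H₄–O⁻): pKₐ(p-nitrophenol) ≈ 7.2 — nitro group delocalises the charge; the classic chromogenic LG
hydride (H⁻): pKₐ(H₂) ≈ 36 — extremely strong base; leaves only in special hydride-transfer contexts

molecular nitrogen (N₂) > tosylate (OTs⁻) > fluoride (F⁻) > p-nitrophenoxide (p-O₂N–C₆H₄–O⁻) > hydride (H⁻)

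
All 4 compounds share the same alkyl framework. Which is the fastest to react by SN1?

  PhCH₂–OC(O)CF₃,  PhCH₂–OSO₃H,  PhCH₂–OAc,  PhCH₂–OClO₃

With the same alkyl group throughout, only the leaving group differentiates the rates.
Rank by basicity of the departing species: weakest base leaves most easily.
PhCH₂–OClO₃ loses ClO₄⁻: pKₐ(HClO₄) ≈ -10
PhCH₂–OSO₃H loses HSO₄⁻: pKₐ(H₂SO₄) ≈ -3
PhCH₂–OC(O)CF₃ loses CF₃COO⁻: pKₐ(CF₃COOH) ≈ 0.2
PhCH₂–OAc loses AcO⁻: pKₐ(CH₃COOH) ≈ 4.8

PhCH₂–OClO₃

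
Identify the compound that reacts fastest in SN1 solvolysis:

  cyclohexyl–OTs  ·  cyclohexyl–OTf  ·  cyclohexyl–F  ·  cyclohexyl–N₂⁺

cyclohexyl–N₂⁺

With the same alkyl group throughout, only the leaving group differentiates the rates.
The more stable X⁻ (or X) is on its own — i.e. the weaker a base it is — the better a leaving group it makes.
cyclohexyl–N₂⁺ loses N₂: no meaningful conjugate acid; N₂ departs as an exceptionally stable neutral molecule
cyclohexyl–OTf loses OTf⁻: pKₐ(CF₃SO₃H (triflic acid)) ≈ -14
cyclohexyl–OTs loses OTs⁻: pKₐ(p-CH₃C₆H₄SO₃H (TsOH)) ≈ -2.8
cyclohexyl–F loses F⁻: pKₐ(HF) ≈ 3.2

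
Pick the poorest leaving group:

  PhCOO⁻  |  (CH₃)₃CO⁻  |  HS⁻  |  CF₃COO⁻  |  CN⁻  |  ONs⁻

(CH₃)₃CO⁻

Leaving-group ability tracks the stability of the departed species; conjugate-acid pKₐ is the usual yardstick (lower pKₐ → better LG).
ONs⁻: pKₐ(p-O₂NC₆H₄SO₃H) ≈ -3.5
CF₃COO⁻: pKₐ(CF₃COOH) ≈ 0.2
PhCOO⁻: pKₐ(C₆H₅COOH) ≈ 4.2
HS⁻: pKₐ(H₂S) ≈ 7
CN⁻: pKₐ(HCN) ≈ 9.2
(CH₃)₃CO⁻: pKₐ(t-BuOH) ≈ 18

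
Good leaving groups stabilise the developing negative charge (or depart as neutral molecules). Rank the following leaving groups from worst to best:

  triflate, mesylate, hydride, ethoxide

hydride < ethoxide < mesylate < triflate

triflate: pKₐ(CF₃SO₃H (triflic acid)) ≈ -14
mesylate: pKₐ(CH₃SO₃H (MsOH)) ≈ -1.9
ethoxide: pKₐ(CH₃CH₂OH) ≈ 16
hydride: pKₐ(H₂) ≈ 36
The question asks for worst first, so the sequence is read in increasing leaving-group ability.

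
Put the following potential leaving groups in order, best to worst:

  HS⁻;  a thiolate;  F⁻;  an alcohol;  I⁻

I⁻ > an alcohol > F⁻ > HS⁻ > a thiolate

The more stable X⁻ (or X) is on its own — i.e. the weaker a base it is — the better a leaving group it makes.
I⁻: pKₐ(HI) ≈ -10
an alcohol: pKₐ(R'OH₂⁺) ≈ -2.4
F⁻: pKₐ(HF) ≈ 3.2
HS⁻: pKₐ(H₂S) ≈ 7
a thiolate: pKₐ(RSH (a thiol)) ≈ 10.5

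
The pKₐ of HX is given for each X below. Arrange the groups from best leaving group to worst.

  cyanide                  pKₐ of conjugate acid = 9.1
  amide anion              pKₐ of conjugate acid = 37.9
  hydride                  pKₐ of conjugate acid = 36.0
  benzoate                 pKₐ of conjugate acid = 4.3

Lower conjugate-acid pKₐ ⇒ weaker base ⇒ better leaving group.
Sorting by the given values: benzoate (4.3), cyanide (9.1), hydride (36.0), amide anion (37.9).

benzoate > cyanide > hydride > amide anion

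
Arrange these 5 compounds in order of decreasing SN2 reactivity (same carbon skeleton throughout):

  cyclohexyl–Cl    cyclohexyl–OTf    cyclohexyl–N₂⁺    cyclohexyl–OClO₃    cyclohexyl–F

The skeletons are identical, so relative rate is governed entirely by leaving-group ability.
Leaving-group ability tracks the stability of the departed species; conjugate-acid pKₐ is the usual yardstick (lower pKₐ → better LG).
cyclohexyl–N₂⁺ loses N₂: no meaningful conjugate acid; N₂ departs as an exceptionally stable neutral molecule
cyclohexyl–OTf loses OTf⁻: pKₐ(CF₃SO₃H (triflic acid)) ≈ -14
cyclohexyl–OClO₃ loses ClO₄⁻: pKₐ(HClO₄) ≈ -10
cyclohexyl–Cl loses Cl⁻: pKₐ(HCl) ≈ -7
cyclohexyl–F loses F⁻: pKₐ(HF) ≈ 3.2

cyclohexyl–N₂⁺ > cyclohexyl–OTf > cyclohexyl–OClO₃ > cyclohexyl–Cl > cyclohexyl–F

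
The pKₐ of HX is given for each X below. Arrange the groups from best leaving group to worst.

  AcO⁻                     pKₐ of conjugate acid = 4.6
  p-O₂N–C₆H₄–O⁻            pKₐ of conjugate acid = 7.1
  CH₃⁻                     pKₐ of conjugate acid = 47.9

AcO⁻ > p-O₂N–C₆H₄–O⁻ > CH₃⁻

Lower conjugate-acid pKₐ ⇒ weaker base ⇒ better leaving group.
Sorting by the given values: AcO⁻ (4.6), p-O₂N–C₆H₄–O⁻ (7.1), CH₃⁻ (47.9).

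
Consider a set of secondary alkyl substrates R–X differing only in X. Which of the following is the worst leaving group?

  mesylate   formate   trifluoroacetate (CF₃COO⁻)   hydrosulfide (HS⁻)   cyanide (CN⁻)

cyanide (CN⁻)

A good leaving group is a weak base: the lower the pKₐ of its conjugate acid, the more readily it departs.
mesylate: pKₐ(CH₃SO₃H (MsOH)) ≈ -1.9
trifluoroacetate (CF₃COO⁻): pKₐ(CF₃COOH) ≈ 0.2
formate: pKₐ(HCOOH) ≈ 3.8
hydrosulfide (HS⁻): pKₐ(H₂S) ≈ 7
cyanide (CN⁻): pKₐ(HCN) ≈ 9.2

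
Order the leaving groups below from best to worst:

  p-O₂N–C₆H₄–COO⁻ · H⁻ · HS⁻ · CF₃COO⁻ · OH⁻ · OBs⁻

The more stable X⁻ (or X) is on its own — i.e. the weaker a base it is — the better a leaving group it makes.
OBs⁻: pKₐ(p-BrC₆H₄SO₃H) ≈ -2.8
CF₃COO⁻: pKₐ(CF₃COOH) ≈ 0.2
p-O₂N–C₆H₄–COO⁻: pKₐ(p-nitrobenzoic acid) ≈ 3.4 — electron-withdrawing nitro group stabilises the carboxylate
HS⁻: pKₐ(H₂S) ≈ 7
OH⁻: pKₐ(H₂O) ≈ 15.7 — strong base; essentially never leaves without prior activation
H⁻: pKₐ(H₂) ≈ 36 — extremely strong base; leaves only in special hydride-transfer contexts

OBs⁻ > CF₃COO⁻ > p-O₂N–C₆H₄–COO⁻ > HS⁻ > OH⁻ > H⁻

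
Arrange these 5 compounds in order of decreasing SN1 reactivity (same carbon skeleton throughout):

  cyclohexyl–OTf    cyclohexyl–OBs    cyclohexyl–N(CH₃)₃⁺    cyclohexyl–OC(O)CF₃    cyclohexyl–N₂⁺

Same R in every case — rank the leaving groups.
A good leaving group is a weak base: the lower the pKₐ of its conjugate acid, the more readily it departs.
cyclohexyl–N₂⁺ loses N₂: no meaningful conjugate acid; N₂ departs as an exceptionally stable neutral molecule
cyclohexyl–OTf loses OTf⁻: pKₐ(CF₃SO₃H (triflic acid)) ≈ -14
cyclohexyl–OBs loses OBs⁻: pKₐ(p-BrC₆H₄SO₃H) ≈ -2.8
cyclohexyl–OC(O)CF₃ loses CF₃COO⁻: pKₐ(CF₃COOH) ≈ 0.2
cyclohexyl–N(CH₃)₃⁺ loses NR'₃: pKₐ(R'₃NH⁺) ≈ 10.7

cyclohexyl–N₂⁺ > cyclohexyl–OTf > cyclohexyl–OBs > cyclohexyl–OC(O)CF₃ > cyclohexyl–N(CH₃)₃⁺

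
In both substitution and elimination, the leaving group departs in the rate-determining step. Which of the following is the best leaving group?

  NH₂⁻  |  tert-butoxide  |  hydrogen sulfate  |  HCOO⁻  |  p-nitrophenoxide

hydrogen sulfate

hydrogen sulfate: pKₐ(H₂SO₄) ≈ -3
HCOO⁻: pKₐ(HCOOH) ≈ 3.8
p-nitrophenoxide: pKₐ(p-nitrophenol) ≈ 7.2
tert-butoxide: pKₐ(t-BuOH) ≈ 18
NH₂⁻: pKₐ(NH₃) ≈ 38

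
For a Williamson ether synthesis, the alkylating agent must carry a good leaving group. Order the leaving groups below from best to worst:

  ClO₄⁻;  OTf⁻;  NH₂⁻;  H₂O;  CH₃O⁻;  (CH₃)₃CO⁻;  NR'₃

Leaving-group ability tracks the stability of the departed species; conjugate-acid pKₐ is the usual yardstick (lower pKₐ → better LG).
OTf⁻: pKₐ(CF₃SO₃H (triflic acid)) ≈ -14
ClO₄⁻: pKₐ(HClO₄) ≈ -10 — extremely weak base; rarely used for safety reasons
H₂O: pKₐ(H₃O⁺) ≈ -1.7 — neutral; leaves from a protonated alcohol (R–OH₂⁺)
NR'₃: pKₐ(R'₃NH⁺) ≈ 10.7
CH₃O⁻: pKₐ(CH₃OH) ≈ 15.5 — strong base; alkoxides do not leave unassisted
(CH₃)₃CO⁻: pKₐ(t-BuOH) ≈ 18 — bulky, strongly basic alkoxide
NH₂⁻: pKₐ(NH₃) ≈ 38 — extremely strong base; never a leaving group

OTf⁻ > ClO₄⁻ > H₂O > NR'₃ > CH₃O⁻ > (CH₃)₃CO⁻ > NH₂⁻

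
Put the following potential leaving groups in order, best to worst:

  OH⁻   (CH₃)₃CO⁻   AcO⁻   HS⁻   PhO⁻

A good leaving group is a weak base: the lower the pKₐ of its conjugate acid, the more readily it departs.
AcO⁻: pKₐ(CH₃COOH) ≈ 4.8 — resonance-stabilised but still a weak base
HS⁻: pKₐ(H₂S) ≈ 7
PhO⁻: pKₐ(C₆H₅OH (phenol)) ≈ 10 — resonance into the ring helps, but still a poor LG
OH⁻: pKₐ(H₂O) ≈ 15.7 — strong base; essentially never leaves without prior activation
(CH₃)₃CO⁻: pKₐ(t-BuOH) ≈ 18

AcO⁻ > HS⁻ > PhO⁻ > OH⁻ > (CH₃)₃CO⁻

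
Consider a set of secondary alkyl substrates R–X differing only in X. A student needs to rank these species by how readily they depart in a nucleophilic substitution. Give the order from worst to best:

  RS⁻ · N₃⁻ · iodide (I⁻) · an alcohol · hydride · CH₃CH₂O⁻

hydride < CH₃CH₂O⁻ < RS⁻ < N₃⁻ < an alcohol < iodide (I⁻)

A good leaving group is a weak base: the lower the pKₐ of its conjugate acid, the more readily it departs.
iodide (I⁻): pKₐ(HI) ≈ -10
an alcohol: pKₐ(R'OH₂⁺) ≈ -2.4 — neutral; leaves from a protonated ether (an oxonium ion, R–O(H)R'⁺)
N₃⁻: pKₐ(HN₃) ≈ 4.7 — linear, resonance-stabilised
RS⁻: pKₐ(RSH (a thiol)) ≈ 10.5 — moderately basic; rarely leaves without activation
CH₃CH₂O⁻: pKₐ(CH₃CH₂OH) ≈ 16
hydride: pKₐ(H₂) ≈ 36 — extremely strong base; leaves only in special hydride-transfer contexts
Listed from poorest to best leaving group as asked.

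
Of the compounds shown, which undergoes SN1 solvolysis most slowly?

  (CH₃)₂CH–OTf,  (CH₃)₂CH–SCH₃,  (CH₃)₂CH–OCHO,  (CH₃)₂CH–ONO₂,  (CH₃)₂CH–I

Same R in every case — rank the leaving groups.
Leaving-group ability tracks the stability of the departed species; conjugate-acid pKₐ is the usual yardstick (lower pKₐ → better LG).
(CH₃)₂CH–OTf loses OTf⁻: pKₐ(CF₃SO₃H (triflic acid)) ≈ -14
(CH₃)₂CH–I loses I⁻: pKₐ(HI) ≈ -10
(CH₃)₂CH–ONO₂ loses NO₃⁻: pKₐ(HNO₃) ≈ -1.3
(CH₃)₂CH–OCHO loses HCOO⁻: pKₐ(HCOOH) ≈ 3.8
(CH₃)₂CH–SCH₃ loses RS⁻: pKₐ(RSH (a thiol)) ≈ 10.5

(CH₃)₂CH–SCH₃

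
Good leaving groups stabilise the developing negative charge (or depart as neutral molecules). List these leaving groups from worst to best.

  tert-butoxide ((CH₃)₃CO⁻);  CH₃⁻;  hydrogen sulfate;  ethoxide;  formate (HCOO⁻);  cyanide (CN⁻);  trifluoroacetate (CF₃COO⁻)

CH₃⁻ < tert-butoxide ((CH₃)₃CO⁻) < ethoxide < cyanide (CN⁻) < formate (HCOO⁻) < trifluoroacetate (CF₃COO⁻) < hydrogen sulfate

Rank by basicity of the departing species: weakest base leaves most easily.
hydrogen sulfate: pKₐ(H₂SO₄) ≈ -3 — conjugate base of a strong mineral acid
trifluoroacetate (CF₃COO⁻): pKₐ(CF₃COOH) ≈ 0.2
formate (HCOO⁻): pKₐ(HCOOH) ≈ 3.8 — resonance-stabilised carboxylate
cyanide (CN⁻): pKₐ(HCN) ≈ 9.2 — sp carbon stabilises the charge somewhat, but still a poor LG
ethoxide: pKₐ(CH₃CH₂OH) ≈ 16
tert-butoxide ((CH₃)₃CO⁻): pKₐ(t-BuOH) ≈ 18
CH₃⁻: pKₐ(CH₄) ≈ 48 — unstabilised carbanion; the worst conceivable leaving group
Reversing gives the worst-to-best order requested.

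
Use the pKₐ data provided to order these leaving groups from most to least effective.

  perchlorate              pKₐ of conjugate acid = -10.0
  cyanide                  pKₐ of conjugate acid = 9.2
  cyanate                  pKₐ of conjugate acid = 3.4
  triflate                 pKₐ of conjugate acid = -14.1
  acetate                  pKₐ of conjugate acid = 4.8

Lower conjugate-acid pKₐ ⇒ weaker base ⇒ better leaving group.
Sorting by the given values: triflate (-14.1), perchlorate (-10.0), cyanate (3.4), acetate (4.8), cyanide (9.2).

triflate > perchlorate > cyanate > acetate > cyanide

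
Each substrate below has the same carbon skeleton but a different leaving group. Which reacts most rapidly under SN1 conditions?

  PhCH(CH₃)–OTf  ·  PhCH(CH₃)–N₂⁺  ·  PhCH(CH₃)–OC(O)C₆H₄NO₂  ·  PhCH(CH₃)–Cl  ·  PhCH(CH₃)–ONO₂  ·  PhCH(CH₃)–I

PhCH(CH₃)–N₂⁺

Same R in every case — rank the leaving groups.
A good leaving group is a weak base: the lower the pKₐ of its conjugate acid, the more readily it departs.
PhCH(CH₃)–N₂⁺ loses N₂: no meaningful conjugate acid; N₂ departs as an exceptionally stable neutral molecule
PhCH(CH₃)–OTf loses OTf⁻: pKₐ(CF₃SO₃H (triflic acid)) ≈ -14
PhCH(CH₃)–I loses I⁻: pKₐ(HI) ≈ -10
PhCH(CH₃)–Cl loses Cl⁻: pKₐ(HCl) ≈ -7
PhCH(CH₃)–ONO₂ loses NO₃⁻: pKₐ(HNO₃) ≈ -1.3
PhCH(CH₃)–OC(O)C₆H₄NO₂ loses p-O₂N–C₆H₄–COO⁻: pKₐ(p-nitrobenzoic acid) ≈ 3.4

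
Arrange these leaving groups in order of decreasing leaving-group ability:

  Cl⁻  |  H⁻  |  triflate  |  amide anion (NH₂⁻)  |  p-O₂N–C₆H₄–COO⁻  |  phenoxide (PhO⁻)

triflate > Cl⁻ > p-O₂N–C₆H₄–COO⁻ > phenoxide (PhO⁻) > H⁻ > amide anion (NH₂⁻)

triflate: pKₐ(CF₃SO₃H (triflic acid)) ≈ -14
Cl⁻: pKₐ(HCl) ≈ -7
p-O₂N–C₆H₄–COO⁻: pKₐ(p-nitrobenzoic acid) ≈ 3.4
phenoxide (PhO⁻): pKₐ(C₆H₅OH (phenol)) ≈ 10
H⁻: pKₐ(H₂) ≈ 36
amide anion (NH₂⁻): pKₐ(NH₃) ≈ 38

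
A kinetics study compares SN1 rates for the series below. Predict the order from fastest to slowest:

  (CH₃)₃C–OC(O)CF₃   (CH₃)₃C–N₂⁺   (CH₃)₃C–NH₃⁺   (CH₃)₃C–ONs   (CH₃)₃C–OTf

The skeletons are identical, so relative rate is governed entirely by leaving-group ability.
A good leaving group is a weak base: the lower the pKₐ of its conjugate acid, the more readily it departs.
(CH₃)₃C–N₂⁺ loses N₂: no meaningful conjugate acid; N₂ departs as an exceptionally stable neutral molecule
(CH₃)₃C–OTf loses OTf⁻: pKₐ(CF₃SO₃H (triflic acid)) ≈ -14
(CH₃)₃C–ONs loses ONs⁻: pKₐ(p-O₂NC₆H₄SO₃H) ≈ -3.5
(CH₃)₃C–OC(O)CF₃ loses CF₃COO⁻: pKₐ(CF₃COOH) ≈ 0.2
(CH₃)₃C–NH₃⁺ loses NH₃: pKₐ(NH₄⁺) ≈ 9.2

(CH₃)₃C–N₂⁺ > (CH₃)₃C–OTf > (CH₃)₃C–ONs > (CH₃)₃C–OC(O)CF₃ > (CH₃)₃C–NH₃⁺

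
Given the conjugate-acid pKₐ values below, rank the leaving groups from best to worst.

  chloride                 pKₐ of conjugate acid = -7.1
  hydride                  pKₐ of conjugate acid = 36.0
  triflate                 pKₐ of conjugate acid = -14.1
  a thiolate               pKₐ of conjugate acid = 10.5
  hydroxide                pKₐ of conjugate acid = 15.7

triflate > chloride > a thiolate > hydroxide > hydride

Lower conjugate-acid pKₐ ⇒ weaker base ⇒ better leaving group.
Sorting by the given values: triflate (-14.1), chloride (-7.1), a thiolate (10.5), hydroxide (15.7), hydride (36.0).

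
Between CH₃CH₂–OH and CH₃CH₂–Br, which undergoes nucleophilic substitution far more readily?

CH₃CH₂–Br

From CH₃CH₂–OH the departing group would be OH⁻ (pKₐ(H₂O) ≈ 15.7). Strong base; essentially never leaves without prior activation.
From CH₃CH₂–Br the leaving group is Br⁻ (pKₐ(HBr) ≈ -9). Weak base; good leaving group.
(In practice CH₃CH₂–Br is made from CH₃CH₂–OH by treatment with PBr₃, replacing the hydroxyl with bromide.)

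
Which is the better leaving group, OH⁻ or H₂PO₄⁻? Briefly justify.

H₂PO₄⁻

H₂PO₄⁻ is the better leaving group.
pKₐ(H₃PO₄) ≈ 2.1 versus pKₐ(H₂O) ≈ 15.7: H₂PO₄⁻ is the much weaker base.
Moderate base; biological leaving group after further activation.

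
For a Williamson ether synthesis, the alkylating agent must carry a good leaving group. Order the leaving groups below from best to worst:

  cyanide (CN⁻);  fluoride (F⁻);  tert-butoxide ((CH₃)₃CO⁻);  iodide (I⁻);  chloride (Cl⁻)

iodide (I⁻) > chloride (Cl⁻) > fluoride (F⁻) > cyanide (CN⁻) > tert-butoxide ((CH₃)₃CO⁻)

iodide (I⁻): pKₐ(HI) ≈ -10
chloride (Cl⁻): pKₐ(HCl) ≈ -7 — moderately weak base
fluoride (F⁻): pKₐ(HF) ≈ 3.2 — small and strongly basic; the poor halide leaving group
cyanide (CN⁻): pKₐ(HCN) ≈ 9.2 — sp carbon stabilises the charge somewhat, but still a poor LG
tert-butoxide ((CH₃)₃CO⁻): pKₐ(t-BuOH) ≈ 18 — bulky, strongly basic alkoxide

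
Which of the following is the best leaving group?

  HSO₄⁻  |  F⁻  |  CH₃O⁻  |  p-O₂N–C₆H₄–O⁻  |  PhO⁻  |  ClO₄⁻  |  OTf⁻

OTf⁻

A good leaving group is a weak base: the lower the pKₐ of its conjugate acid, the more readily it departs.
OTf⁻: pKₐ(CF₃SO₃H (triflic acid)) ≈ -14
ClO₄⁻: pKₐ(HClO₄) ≈ -10
HSO₄⁻: pKₐ(H₂SO₄) ≈ -3
F⁻: pKₐ(HF) ≈ 3.2
p-O₂N–C₆H₄–O⁻: pKₐ(p-nitrophenol) ≈ 7.2
PhO⁻: pKₐ(C₆H₅OH (phenol)) ≈ 10
CH₃O⁻: pKₐ(CH₃OH) ≈ 15.5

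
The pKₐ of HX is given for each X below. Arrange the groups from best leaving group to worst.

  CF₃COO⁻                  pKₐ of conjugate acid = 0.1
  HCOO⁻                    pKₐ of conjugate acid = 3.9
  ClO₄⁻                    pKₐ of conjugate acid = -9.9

ClO₄⁻ > CF₃COO⁻ > HCOO⁻

Lower conjugate-acid pKₐ ⇒ weaker base ⇒ better leaving group.
Sorting by the given values: ClO₄⁻ (-9.9), CF₃COO⁻ (0.1), HCOO⁻ (3.9).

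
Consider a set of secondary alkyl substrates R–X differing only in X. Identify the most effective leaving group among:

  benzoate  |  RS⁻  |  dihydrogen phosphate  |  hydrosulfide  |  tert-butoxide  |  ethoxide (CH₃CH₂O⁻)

Rank by basicity of the departing species: weakest base leaves most easily.
dihydrogen phosphate: pKₐ(H₃PO₄) ≈ 2.1
benzoate: pKₐ(C₆H₅COOH) ≈ 4.2
hydrosulfide: pKₐ(H₂S) ≈ 7
RS⁻: pKₐ(RSH (a thiol)) ≈ 10.5
ethoxide (CH₃CH₂O⁻): pKₐ(CH₃CH₂OH) ≈ 16
tert-butoxide: pKₐ(t-BuOH) ≈ 18

dihydrogen phosphate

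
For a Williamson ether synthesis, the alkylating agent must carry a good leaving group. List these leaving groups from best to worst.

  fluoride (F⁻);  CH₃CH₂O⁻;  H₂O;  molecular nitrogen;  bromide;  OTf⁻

molecular nitrogen > OTf⁻ > bromide > H₂O > fluoride (F⁻) > CH₃CH₂O⁻

molecular nitrogen: no meaningful conjugate acid; N₂ departs as an exceptionally stable neutral molecule
OTf⁻: pKₐ(CF₃SO₃H (triflic acid)) ≈ -14
bromide: pKₐ(HBr) ≈ -9
H₂O: pKₐ(H₃O⁺) ≈ -1.7
fluoride (F⁻): pKₐ(HF) ≈ 3.2 — small and strongly basic; the poor halide leaving group
CH₃CH₂O⁻: pKₐ(CH₃CH₂OH) ≈ 16 — strong base; alkoxides do not leave unassisted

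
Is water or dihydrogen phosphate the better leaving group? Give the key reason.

water

water is the better leaving group.
pKₐ(H₃O⁺) ≈ -1.7 versus pKₐ(H₃PO₄) ≈ 2.1: water is the much weaker base.
Neutral; leaves from a protonated alcohol (R–OH₂⁺).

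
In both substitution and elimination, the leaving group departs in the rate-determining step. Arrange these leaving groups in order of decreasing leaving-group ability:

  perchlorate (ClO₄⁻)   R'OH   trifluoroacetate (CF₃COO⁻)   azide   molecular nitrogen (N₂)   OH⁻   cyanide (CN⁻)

molecular nitrogen (N₂) > perchlorate (ClO₄⁻) > R'OH > trifluoroacetate (CF₃COO⁻) > azide > cyanide (CN⁻) > OH⁻

molecular nitrogen (N₂): no meaningful conjugate acid; N₂ departs as an exceptionally stable neutral molecule
perchlorate (ClO₄⁻): pKₐ(HClO₄) ≈ -10 — extremely weak base; rarely used for safety reasons
R'OH: pKₐ(R'OH₂⁺) ≈ -2.4 — neutral; leaves from a protonated ether (an oxonium ion, R–O(H)R'⁺)
trifluoroacetate (CF₃COO⁻): pKₐ(CF₃COOH) ≈ 0.2 — strongly electron-withdrawing CF₃ stabilises the carboxylate
azide: pKₐ(HN₃) ≈ 4.7 — linear, resonance-stabilised
cyanide (CN⁻): pKₐ(HCN) ≈ 9.2 — sp carbon stabilises the charge somewhat, but still a poor LG
OH⁻: pKₐ(H₂O) ≈ 15.7 — strong base; essentially never leaves without prior activation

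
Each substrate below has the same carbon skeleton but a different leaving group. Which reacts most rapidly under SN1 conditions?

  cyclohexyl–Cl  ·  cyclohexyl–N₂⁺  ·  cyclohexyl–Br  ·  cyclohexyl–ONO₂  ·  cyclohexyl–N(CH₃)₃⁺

With the same alkyl group throughout, only the leaving group differentiates the rates.
Rank by basicity of the departing species: weakest base leaves most easily.
cyclohexyl–N₂⁺ loses N₂: no meaningful conjugate acid; N₂ departs as an exceptionally stable neutral molecule
cyclohexyl–Br loses Br⁻: pKₐ(HBr) ≈ -9
cyclohexyl–Cl loses Cl⁻: pKₐ(HCl) ≈ -7
cyclohexyl–ONO₂ loses NO₃⁻: pKₐ(HNO₃) ≈ -1.3
cyclohexyl–N(CH₃)₃⁺ loses NR'₃: pKₐ(R'₃NH⁺) ≈ 10.7

cyclohexyl–N₂⁺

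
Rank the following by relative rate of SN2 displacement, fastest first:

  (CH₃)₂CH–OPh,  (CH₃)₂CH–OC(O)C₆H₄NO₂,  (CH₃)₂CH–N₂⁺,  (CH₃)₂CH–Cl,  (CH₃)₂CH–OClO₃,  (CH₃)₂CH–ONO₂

(CH₃)₂CH–N₂⁺ > (CH₃)₂CH–OClO₃ > (CH₃)₂CH–Cl > (CH₃)₂CH–ONO₂ > (CH₃)₂CH–OC(O)C₆H₄NO₂ > (CH₃)₂CH–OPh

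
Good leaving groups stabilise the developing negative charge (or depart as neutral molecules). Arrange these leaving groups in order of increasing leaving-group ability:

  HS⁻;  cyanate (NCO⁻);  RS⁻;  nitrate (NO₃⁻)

Leaving-group ability tracks the stability of the departed species; conjugate-acid pKₐ is the usual yardstick (lower pKₐ → better LG).
nitrate (NO₃⁻): pKₐ(HNO₃) ≈ -1.3
cyanate (NCO⁻): pKₐ(HOCN) ≈ 3.5 — resonance between N and O
HS⁻: pKₐ(H₂S) ≈ 7 — larger and more polarisable than the oxygen analogue
RS⁻: pKₐ(RSH (a thiol)) ≈ 10.5
Reversing gives the worst-to-best order requested.

RS⁻ < HS⁻ < cyanate (NCO⁻) < nitrate (NO₃⁻)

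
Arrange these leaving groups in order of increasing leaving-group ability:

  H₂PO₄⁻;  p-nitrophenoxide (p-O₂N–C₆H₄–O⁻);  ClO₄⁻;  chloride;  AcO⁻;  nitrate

p-nitrophenoxide (p-O₂N–C₆H₄–O⁻) < AcO⁻ < H₂PO₄⁻ < nitrate < chloride < ClO₄⁻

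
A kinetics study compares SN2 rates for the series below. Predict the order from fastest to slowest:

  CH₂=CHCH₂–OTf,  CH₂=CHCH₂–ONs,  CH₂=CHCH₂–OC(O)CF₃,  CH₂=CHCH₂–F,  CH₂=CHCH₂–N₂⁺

CH₂=CHCH₂–N₂⁺ > CH₂=CHCH₂–OTf > CH₂=CHCH₂–ONs > CH₂=CHCH₂–OC(O)CF₃ > CH₂=CHCH₂–F

Same R in every case — rank the leaving groups.
A good leaving group is a weak base: the lower the pKₐ of its conjugate acid, the more readily it departs.
CH₂=CHCH₂–N₂⁺ loses N₂: no meaningful conjugate acid; N₂ departs as an exceptionally stable neutral molecule
CH₂=CHCH₂–OTf loses OTf⁻: pKₐ(CF₃SO₃H (triflic acid)) ≈ -14
CH₂=CHCH₂–ONs loses ONs⁻: pKₐ(p-O₂NC₆H₄SO₃H) ≈ -3.5
CH₂=CHCH₂–OC(O)CF₃ loses CF₃COO⁻: pKₐ(CF₃COOH) ≈ 0.2
CH₂=CHCH₂–F loses F⁻: pKₐ(HF) ≈ 3.2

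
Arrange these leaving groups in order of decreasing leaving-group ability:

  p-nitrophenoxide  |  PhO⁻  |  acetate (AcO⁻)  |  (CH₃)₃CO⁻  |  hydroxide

acetate (AcO⁻) > p-nitrophenoxide > PhO⁻ > hydroxide > (CH₃)₃CO⁻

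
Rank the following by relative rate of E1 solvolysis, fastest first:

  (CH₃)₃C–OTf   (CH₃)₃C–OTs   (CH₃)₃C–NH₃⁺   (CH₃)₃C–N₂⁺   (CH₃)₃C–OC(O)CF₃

Identical carbon frameworks mean the comparison reduces to leaving-group quality.
Rank by basicity of the departing species: weakest base leaves most easily.
(CH₃)₃C–N₂⁺ loses N₂: no meaningful conjugate acid; N₂ departs as an exceptionally stable neutral molecule
(CH₃)₃C–OTf loses OTf⁻: pKₐ(CF₃SO₃H (triflic acid)) ≈ -14
(CH₃)₃C–OTs loses OTs⁻: pKₐ(p-CH₃C₆H₄SO₃H (TsOH)) ≈ -2.8
(CH₃)₃C–OC(O)CF₃ loses CF₃COO⁻: pKₐ(CF₃COOH) ≈ 0.2
(CH₃)₃C–NH₃⁺ loses NH₃: pKₐ(NH₄⁺) ≈ 9.2

(CH₃)₃C–N₂⁺ > (CH₃)₃C–OTf > (CH₃)₃C–OTs > (CH₃)₃C–OC(O)CF₃ > (CH₃)₃C–NH₃⁺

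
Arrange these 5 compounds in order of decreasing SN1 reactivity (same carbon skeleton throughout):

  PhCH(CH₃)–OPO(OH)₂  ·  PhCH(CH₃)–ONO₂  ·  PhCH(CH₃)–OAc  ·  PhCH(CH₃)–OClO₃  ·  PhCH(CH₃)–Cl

With the same alkyl group throughout, only the leaving group differentiates the rates.
Leaving-group ability tracks the stability of the departed species; conjugate-acid pKₐ is the usual yardstick (lower pKₐ → better LG).
PhCH(CH₃)–OClO₃ loses ClO₄⁻: pKₐ(HClO₄) ≈ -10
PhCH(CH₃)–Cl loses Cl⁻: pKₐ(HCl) ≈ -7
PhCH(CH₃)–ONO₂ loses NO₃⁻: pKₐ(HNO₃) ≈ -1.3
PhCH(CH₃)–OPO(OH)₂ loses H₂PO₄⁻: pKₐ(H₃PO₄) ≈ 2.1
PhCH(CH₃)–OAc loses AcO⁻: pKₐ(CH₃COOH) ≈ 4.8

PhCH(CH₃)–OClO₃ > PhCH(CH₃)–Cl > PhCH(CH₃)–ONO₂ > PhCH(CH₃)–OPO(OH)₂ > PhCH(CH₃)–OAc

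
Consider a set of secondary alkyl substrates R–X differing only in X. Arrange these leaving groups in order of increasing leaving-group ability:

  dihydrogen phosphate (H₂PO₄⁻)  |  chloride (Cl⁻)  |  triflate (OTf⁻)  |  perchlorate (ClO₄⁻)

triflate (OTf⁻): pKₐ(CF₃SO₃H (triflic acid)) ≈ -14 — charge spread over three oxygens and a CF₃ group; the premier leaving group in synthesis
perchlorate (ClO₄⁻): pKₐ(HClO₄) ≈ -10 — extremely weak base; rarely used for safety reasons
chloride (Cl⁻): pKₐ(HCl) ≈ -7 — moderately weak base
dihydrogen phosphate (H₂PO₄⁻): pKₐ(H₃PO₄) ≈ 2.1
Listed from poorest to best leaving group as asked.

dihydrogen phosphate (H₂PO₄⁻) < chloride (Cl⁻) < perchlorate (ClO₄⁻) < triflate (OTf⁻)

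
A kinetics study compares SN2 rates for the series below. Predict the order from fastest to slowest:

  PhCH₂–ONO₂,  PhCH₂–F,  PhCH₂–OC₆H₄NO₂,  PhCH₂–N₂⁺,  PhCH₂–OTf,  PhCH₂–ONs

Identical carbon frameworks mean the comparison reduces to leaving-group quality.
Leaving-group ability tracks the stability of the departed species; conjugate-acid pKₐ is the usual yardstick (lower pKₐ → better LG).
PhCH₂–N₂⁺ loses N₂: no meaningful conjugate acid; N₂ departs as an exceptionally stable neutral molecule
PhCH₂–OTf loses OTf⁻: pKₐ(CF₃SO₃H (triflic acid)) ≈ -14
PhCH₂–ONs loses ONs⁻: pKₐ(p-O₂NC₆H₄SO₃H) ≈ -3.5
PhCH₂–ONO₂ loses NO₃⁻: pKₐ(HNO₃) ≈ -1.3
PhCH₂–F loses F⁻: pKₐ(HF) ≈ 3.2
PhCH₂–OC₆H₄NO₂ loses p-O₂N–C₆H₄–O⁻: pKₐ(p-nitrophenol) ≈ 7.2

PhCH₂–N₂⁺ > PhCH₂–OTf > PhCH₂–ONs > PhCH₂–ONO₂ > PhCH₂–F > PhCH₂–OC₆H₄NO₂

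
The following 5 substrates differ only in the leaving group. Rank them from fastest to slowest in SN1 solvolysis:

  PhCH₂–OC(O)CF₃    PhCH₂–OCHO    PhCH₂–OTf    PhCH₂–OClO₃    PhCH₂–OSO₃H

PhCH₂–OTf > PhCH₂–OClO₃ > PhCH₂–OSO₃H > PhCH₂–OC(O)CF₃ > PhCH₂–OCHO

Identical carbon frameworks mean the comparison reduces to leaving-group quality.
A good leaving group is a weak base: the lower the pKₐ of its conjugate acid, the more readily it departs.
PhCH₂–OTf loses OTf⁻: pKₐ(CF₃SO₃H (triflic acid)) ≈ -14
PhCH₂–OClO₃ loses ClO₄⁻: pKₐ(HClO₄) ≈ -10
PhCH₂–OSO₃H loses HSO₄⁻: pKₐ(H₂SO₄) ≈ -3
PhCH₂–OC(O)CF₃ loses CF₃COO⁻: pKₐ(CF₃COOH) ≈ 0.2
PhCH₂–OCHO loses HCOO⁻: pKₐ(HCOOH) ≈ 3.8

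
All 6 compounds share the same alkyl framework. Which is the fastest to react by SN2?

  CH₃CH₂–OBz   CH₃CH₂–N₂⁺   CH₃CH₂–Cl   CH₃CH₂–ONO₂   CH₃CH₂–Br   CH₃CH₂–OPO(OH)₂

Same R in every case — rank the leaving groups.
Leaving-group ability tracks the stability of the departed species; conjugate-acid pKₐ is the usual yardstick (lower pKₐ → better LG).
CH₃CH₂–N₂⁺ loses N₂: no meaningful conjugate acid; N₂ departs as an exceptionally stable neutral molecule
CH₃CH₂–Br loses Br⁻: pKₐ(HBr) ≈ -9
CH₃CH₂–Cl loses Cl⁻: pKₐ(HCl) ≈ -7
CH₃CH₂–ONO₂ loses NO₃⁻: pKₐ(HNO₃) ≈ -1.3
CH₃CH₂–OPO(OH)₂ loses H₂PO₄⁻: pKₐ(H₃PO₄) ≈ 2.1
CH₃CH₂–OBz loses PhCOO⁻: pKₐ(C₆H₅COOH) ≈ 4.2

CH₃CH₂–N₂⁺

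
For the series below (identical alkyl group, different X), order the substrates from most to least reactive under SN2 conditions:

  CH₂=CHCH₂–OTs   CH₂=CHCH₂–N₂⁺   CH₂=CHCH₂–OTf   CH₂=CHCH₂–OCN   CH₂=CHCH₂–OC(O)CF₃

CH₂=CHCH₂–N₂⁺ > CH₂=CHCH₂–OTf > CH₂=CHCH₂–OTs > CH₂=CHCH₂–OC(O)CF₃ > CH₂=CHCH₂–OCN

Same R in every case — rank the leaving groups.
Leaving-group ability tracks the stability of the departed species; conjugate-acid pKₐ is the usual yardstick (lower pKₐ → better LG).
CH₂=CHCH₂–N₂⁺ loses N₂: no meaningful conjugate acid; N₂ departs as an exceptionally stable neutral molecule
CH₂=CHCH₂–OTf loses OTf⁻: pKₐ(CF₃SO₃H (triflic acid)) ≈ -14
CH₂=CHCH₂–OTs loses OTs⁻: pKₐ(p-CH₃C₆H₄SO₃H (TsOH)) ≈ -2.8
CH₂=CHCH₂–OC(O)CF₃ loses CF₃COO⁻: pKₐ(CF₃COOH) ≈ 0.2
CH₂=CHCH₂–OCN loses NCO⁻: pKₐ(HOCN) ≈ 3.5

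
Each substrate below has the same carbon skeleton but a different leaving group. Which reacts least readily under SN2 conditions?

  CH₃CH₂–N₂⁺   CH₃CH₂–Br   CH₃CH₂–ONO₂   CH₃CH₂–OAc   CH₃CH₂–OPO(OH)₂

Identical carbon frameworks mean the comparison reduces to leaving-group quality.
The more stable X⁻ (or X) is on its own — i.e. the weaker a base it is — the better a leaving group it makes.
CH₃CH₂–N₂⁺ loses N₂: no meaningful conjugate acid; N₂ departs as an exceptionally stable neutral molecule
CH₃CH₂–Br loses Br⁻: pKₐ(HBr) ≈ -9
CH₃CH₂–ONO₂ loses NO₃⁻: pKₐ(HNO₃) ≈ -1.3
CH₃CH₂–OPO(OH)₂ loses H₂PO₄⁻: pKₐ(H₃PO₄) ≈ 2.1
CH₃CH₂–OAc loses AcO⁻: pKₐ(CH₃COOH) ≈ 4.8

CH₃CH₂–OAc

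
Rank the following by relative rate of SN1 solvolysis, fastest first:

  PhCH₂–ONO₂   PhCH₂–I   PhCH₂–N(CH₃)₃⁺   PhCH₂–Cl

PhCH₂–I > PhCH₂–Cl > PhCH₂–ONO₂ > PhCH₂–N(CH₃)₃⁺

Same R in every case — rank the leaving groups.
Leaving-group ability tracks the stability of the departed species; conjugate-acid pKₐ is the usual yardstick (lower pKₐ → better LG).
PhCH₂–I loses I⁻: pKₐ(HI) ≈ -10
PhCH₂–Cl loses Cl⁻: pKₐ(HCl) ≈ -7
PhCH₂–ONO₂ loses NO₃⁻: pKₐ(HNO₃) ≈ -1.3
PhCH₂–N(CH₃)₃⁺ loses NR'₃: pKₐ(R'₃NH⁺) ≈ 10.7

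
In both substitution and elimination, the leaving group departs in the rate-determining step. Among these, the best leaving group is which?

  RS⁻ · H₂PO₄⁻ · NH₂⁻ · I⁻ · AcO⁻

I⁻: pKₐ(HI) ≈ -10
H₂PO₄⁻: pKₐ(H₃PO₄) ≈ 2.1
AcO⁻: pKₐ(CH₃COOH) ≈ 4.8
RS⁻: pKₐ(RSH (a thiol)) ≈ 10.5
NH₂⁻: pKₐ(NH₃) ≈ 38

I⁻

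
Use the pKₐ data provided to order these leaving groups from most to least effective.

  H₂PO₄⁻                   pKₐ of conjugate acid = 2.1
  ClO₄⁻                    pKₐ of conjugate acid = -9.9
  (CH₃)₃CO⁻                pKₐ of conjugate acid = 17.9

ClO₄⁻ > H₂PO₄⁻ > (CH₃)₃CO⁻

Lower conjugate-acid pKₐ ⇒ weaker base ⇒ better leaving group.
Sorting by the given values: ClO₄⁻ (-9.9), H₂PO₄⁻ (2.1), (CH₃)₃CO⁻ (17.9).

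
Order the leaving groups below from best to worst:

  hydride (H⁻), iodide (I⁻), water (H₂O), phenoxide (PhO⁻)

iodide (I⁻) > water (H₂O) > phenoxide (PhO⁻) > hydride (H⁻)

The more stable X⁻ (or X) is on its own — i.e. the weaker a base it is — the better a leaving group it makes.
iodide (I⁻): pKₐ(HI) ≈ -10 — large, highly polarisable; very weak base
water (H₂O): pKₐ(H₃O⁺) ≈ -1.7
phenoxide (PhO⁻): pKₐ(C₆H₅OH (phenol)) ≈ 10 — resonance into the ring helps, but still a poor LG
hydride (H⁻): pKₐ(H₂) ≈ 36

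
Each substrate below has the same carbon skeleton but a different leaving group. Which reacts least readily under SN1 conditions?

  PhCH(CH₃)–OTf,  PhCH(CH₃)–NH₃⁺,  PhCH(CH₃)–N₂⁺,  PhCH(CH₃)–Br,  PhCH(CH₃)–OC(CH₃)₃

PhCH(CH₃)–OC(CH₃)₃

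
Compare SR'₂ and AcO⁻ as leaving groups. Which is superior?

SR'₂ is the better leaving group.
pKₐ(R'₂SH⁺) ≈ -7 versus pKₐ(CH₃COOH) ≈ 4.8: SR'₂ is the much weaker base.
Neutral; leaves from a sulfonium salt (R–SR'₂⁺).

SR'₂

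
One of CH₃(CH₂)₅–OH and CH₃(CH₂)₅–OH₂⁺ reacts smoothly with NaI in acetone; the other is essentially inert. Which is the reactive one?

CH₃(CH₂)₅–OH₂⁺

From CH₃(CH₂)₅–OH the departing group would be OH⁻ (pKₐ(H₂O) ≈ 15.7). Strong base; essentially never leaves without prior activation.
From CH₃(CH₂)₅–OH₂⁺ the leaving group is H₂O (pKₐ(H₃O⁺) ≈ -1.7). Neutral; leaves from a protonated alcohol (R–OH₂⁺).
(In practice CH₃(CH₂)₅–OH₂⁺ is made from CH₃(CH₂)₅–OH by protonation with strong acid, converting the leaving group from hydroxide to neutral water.)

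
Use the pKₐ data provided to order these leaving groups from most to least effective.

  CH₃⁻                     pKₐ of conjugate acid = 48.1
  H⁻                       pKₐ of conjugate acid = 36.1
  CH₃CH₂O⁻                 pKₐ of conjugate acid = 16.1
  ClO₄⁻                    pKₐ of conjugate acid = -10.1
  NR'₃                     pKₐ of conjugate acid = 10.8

ClO₄⁻ > NR'₃ > CH₃CH₂O⁻ > H⁻ > CH₃⁻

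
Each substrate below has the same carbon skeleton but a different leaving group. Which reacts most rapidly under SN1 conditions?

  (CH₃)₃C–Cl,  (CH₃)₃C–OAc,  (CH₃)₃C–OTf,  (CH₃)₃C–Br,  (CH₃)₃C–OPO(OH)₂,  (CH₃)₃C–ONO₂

With the same alkyl group throughout, only the leaving group differentiates the rates.
The more stable X⁻ (or X) is on its own — i.e. the weaker a base it is — the better a leaving group it makes.
(CH₃)₃C–OTf loses OTf⁻: pKₐ(CF₃SO₃H (triflic acid)) ≈ -14
(CH₃)₃C–Br loses Br⁻: pKₐ(HBr) ≈ -9
(CH₃)₃C–Cl loses Cl⁻: pKₐ(HCl) ≈ -7
(CH₃)₃C–ONO₂ loses NO₃⁻: pKₐ(HNO₃) ≈ -1.3
(CH₃)₃C–OPO(OH)₂ loses H₂PO₄⁻: pKₐ(H₃PO₄) ≈ 2.1
(CH₃)₃C–OAc loses AcO⁻: pKₐ(CH₃COOH) ≈ 4.8

(CH₃)₃C–OTf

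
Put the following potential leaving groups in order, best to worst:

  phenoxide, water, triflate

triflate > water > phenoxide

The more stable X⁻ (or X) is on its own — i.e. the weaker a base it is — the better a leaving group it makes.
triflate: pKₐ(CF₃SO₃H (triflic acid)) ≈ -14
water: pKₐ(H₃O⁺) ≈ -1.7
phenoxide: pKₐ(C₆H₅OH (phenol)) ≈ 10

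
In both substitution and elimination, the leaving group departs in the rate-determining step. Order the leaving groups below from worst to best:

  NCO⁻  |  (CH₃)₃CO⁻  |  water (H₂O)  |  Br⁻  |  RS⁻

(CH₃)₃CO⁻ < RS⁻ < NCO⁻ < water (H₂O) < Br⁻

The more stable X⁻ (or X) is on its own — i.e. the weaker a base it is — the better a leaving group it makes.
Br⁻: pKₐ(HBr) ≈ -9 — weak base; good leaving group
water (H₂O): pKₐ(H₃O⁺) ≈ -1.7
NCO⁻: pKₐ(HOCN) ≈ 3.5
RS⁻: pKₐ(RSH (a thiol)) ≈ 10.5 — moderately basic; rarely leaves without activation
(CH₃)₃CO⁻: pKₐ(t-BuOH) ≈ 18 — bulky, strongly basic alkoxide
Listed from poorest to best leaving group as asked.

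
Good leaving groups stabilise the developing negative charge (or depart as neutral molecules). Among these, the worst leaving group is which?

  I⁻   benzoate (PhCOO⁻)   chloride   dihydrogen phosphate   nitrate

I⁻: pKₐ(HI) ≈ -10
chloride: pKₐ(HCl) ≈ -7
nitrate: pKₐ(HNO₃) ≈ -1.3
dihydrogen phosphate: pKₐ(H₃PO₄) ≈ 2.1
benzoate (PhCOO⁻): pKₐ(C₆H₅COOH) ≈ 4.2

benzoate (PhCOO⁻)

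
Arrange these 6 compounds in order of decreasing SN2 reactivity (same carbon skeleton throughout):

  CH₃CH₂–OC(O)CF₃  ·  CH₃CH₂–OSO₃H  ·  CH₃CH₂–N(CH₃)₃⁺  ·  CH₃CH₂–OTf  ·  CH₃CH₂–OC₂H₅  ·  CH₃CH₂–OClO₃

CH₃CH₂–OTf > CH₃CH₂–OClO₃ > CH₃CH₂–OSO₃H > CH₃CH₂–OC(O)CF₃ > CH₃CH₂–N(CH₃)₃⁺ > CH₃CH₂–OC₂H₅

Identical carbon frameworks mean the comparison reduces to leaving-group quality.
Rank by basicity of the departing species: weakest base leaves most easily.
CH₃CH₂–OTf loses OTf⁻: pKₐ(CF₃SO₃H (triflic acid)) ≈ -14
CH₃CH₂–OClO₃ loses ClO₄⁻: pKₐ(HClO₄) ≈ -10
CH₃CH₂–OSO₃H loses HSO₄⁻: pKₐ(H₂SO₄) ≈ -3
CH₃CH₂–OC(O)CF₃ loses CF₃COO⁻: pKₐ(CF₃COOH) ≈ 0.2
CH₃CH₂–N(CH₃)₃⁺ loses NR'₃: pKₐ(R'₃NH⁺) ≈ 10.7
CH₃CH₂–OC₂H₅ loses CH₃CH₂O⁻: pKₐ(CH₃CH₂OH) ≈ 16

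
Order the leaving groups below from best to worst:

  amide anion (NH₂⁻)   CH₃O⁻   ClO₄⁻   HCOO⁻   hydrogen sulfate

ClO₄⁻ > hydrogen sulfate > HCOO⁻ > CH₃O⁻ > amide anion (NH₂⁻)

A good leaving group is a weak base: the lower the pKₐ of its conjugate acid, the more readily it departs.
ClO₄⁻: pKₐ(HClO₄) ≈ -10 — extremely weak base; rarely used for safety reasons
hydrogen sulfate: pKₐ(H₂SO₄) ≈ -3
HCOO⁻: pKₐ(HCOOH) ≈ 3.8
CH₃O⁻: pKₐ(CH₃OH) ≈ 15.5 — strong base; alkoxides do not leave unassisted
amide anion (NH₂⁻): pKₐ(NH₃) ≈ 38 — extremely strong base; never a leaving group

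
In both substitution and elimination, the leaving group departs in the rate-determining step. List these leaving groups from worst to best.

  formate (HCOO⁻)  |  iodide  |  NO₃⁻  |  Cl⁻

The more stable X⁻ (or X) is on its own — i.e. the weaker a base it is — the better a leaving group it makes.
iodide: pKₐ(HI) ≈ -10
Cl⁻: pKₐ(HCl) ≈ -7
NO₃⁻: pKₐ(HNO₃) ≈ -1.3
formate (HCOO⁻): pKₐ(HCOOH) ≈ 3.8
Reversing gives the worst-to-best order requested.

formate (HCOO⁻) < NO₃⁻ < Cl⁻ < iodide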